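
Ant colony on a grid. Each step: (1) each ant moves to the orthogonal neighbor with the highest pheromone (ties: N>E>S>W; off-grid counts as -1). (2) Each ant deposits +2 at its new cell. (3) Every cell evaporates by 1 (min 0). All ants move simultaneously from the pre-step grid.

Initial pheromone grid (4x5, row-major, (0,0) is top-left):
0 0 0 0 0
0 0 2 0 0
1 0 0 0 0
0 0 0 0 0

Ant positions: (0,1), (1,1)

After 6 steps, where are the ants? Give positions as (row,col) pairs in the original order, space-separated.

Step 1: ant0:(0,1)->E->(0,2) | ant1:(1,1)->E->(1,2)
  grid max=3 at (1,2)
Step 2: ant0:(0,2)->S->(1,2) | ant1:(1,2)->N->(0,2)
  grid max=4 at (1,2)
Step 3: ant0:(1,2)->N->(0,2) | ant1:(0,2)->S->(1,2)
  grid max=5 at (1,2)
Step 4: ant0:(0,2)->S->(1,2) | ant1:(1,2)->N->(0,2)
  grid max=6 at (1,2)
Step 5: ant0:(1,2)->N->(0,2) | ant1:(0,2)->S->(1,2)
  grid max=7 at (1,2)
Step 6: ant0:(0,2)->S->(1,2) | ant1:(1,2)->N->(0,2)
  grid max=8 at (1,2)

(1,2) (0,2)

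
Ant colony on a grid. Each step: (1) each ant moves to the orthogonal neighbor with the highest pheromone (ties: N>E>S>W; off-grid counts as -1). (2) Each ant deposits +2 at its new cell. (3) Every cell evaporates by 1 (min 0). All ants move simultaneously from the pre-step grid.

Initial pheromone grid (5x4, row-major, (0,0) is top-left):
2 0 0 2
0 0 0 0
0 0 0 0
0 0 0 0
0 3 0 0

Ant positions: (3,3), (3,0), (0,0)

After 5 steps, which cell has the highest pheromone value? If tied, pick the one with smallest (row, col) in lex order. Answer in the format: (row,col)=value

Step 1: ant0:(3,3)->N->(2,3) | ant1:(3,0)->N->(2,0) | ant2:(0,0)->E->(0,1)
  grid max=2 at (4,1)
Step 2: ant0:(2,3)->N->(1,3) | ant1:(2,0)->N->(1,0) | ant2:(0,1)->W->(0,0)
  grid max=2 at (0,0)
Step 3: ant0:(1,3)->N->(0,3) | ant1:(1,0)->N->(0,0) | ant2:(0,0)->S->(1,0)
  grid max=3 at (0,0)
Step 4: ant0:(0,3)->S->(1,3) | ant1:(0,0)->S->(1,0) | ant2:(1,0)->N->(0,0)
  grid max=4 at (0,0)
Step 5: ant0:(1,3)->N->(0,3) | ant1:(1,0)->N->(0,0) | ant2:(0,0)->S->(1,0)
  grid max=5 at (0,0)
Final grid:
  5 0 0 1
  4 0 0 0
  0 0 0 0
  0 0 0 0
  0 0 0 0
Max pheromone 5 at (0,0)

Answer: (0,0)=5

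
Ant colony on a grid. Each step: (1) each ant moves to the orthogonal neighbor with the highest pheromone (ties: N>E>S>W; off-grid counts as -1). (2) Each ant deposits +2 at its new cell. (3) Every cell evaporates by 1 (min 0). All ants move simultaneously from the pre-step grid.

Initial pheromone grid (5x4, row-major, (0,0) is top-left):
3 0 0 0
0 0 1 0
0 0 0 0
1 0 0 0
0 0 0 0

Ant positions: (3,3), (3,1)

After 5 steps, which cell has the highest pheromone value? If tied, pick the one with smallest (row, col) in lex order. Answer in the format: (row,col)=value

Step 1: ant0:(3,3)->N->(2,3) | ant1:(3,1)->W->(3,0)
  grid max=2 at (0,0)
Step 2: ant0:(2,3)->N->(1,3) | ant1:(3,0)->N->(2,0)
  grid max=1 at (0,0)
Step 3: ant0:(1,3)->N->(0,3) | ant1:(2,0)->S->(3,0)
  grid max=2 at (3,0)
Step 4: ant0:(0,3)->S->(1,3) | ant1:(3,0)->N->(2,0)
  grid max=1 at (1,3)
Step 5: ant0:(1,3)->N->(0,3) | ant1:(2,0)->S->(3,0)
  grid max=2 at (3,0)
Final grid:
  0 0 0 1
  0 0 0 0
  0 0 0 0
  2 0 0 0
  0 0 0 0
Max pheromone 2 at (3,0)

Answer: (3,0)=2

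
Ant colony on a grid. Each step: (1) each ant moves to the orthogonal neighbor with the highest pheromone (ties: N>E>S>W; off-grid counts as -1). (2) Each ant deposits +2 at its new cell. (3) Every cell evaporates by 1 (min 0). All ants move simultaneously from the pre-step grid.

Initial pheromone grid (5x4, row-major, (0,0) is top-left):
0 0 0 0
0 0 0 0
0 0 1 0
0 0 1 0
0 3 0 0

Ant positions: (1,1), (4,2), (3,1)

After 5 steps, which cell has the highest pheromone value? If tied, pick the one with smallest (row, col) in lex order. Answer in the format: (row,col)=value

Answer: (4,1)=10

Derivation:
Step 1: ant0:(1,1)->N->(0,1) | ant1:(4,2)->W->(4,1) | ant2:(3,1)->S->(4,1)
  grid max=6 at (4,1)
Step 2: ant0:(0,1)->E->(0,2) | ant1:(4,1)->N->(3,1) | ant2:(4,1)->N->(3,1)
  grid max=5 at (4,1)
Step 3: ant0:(0,2)->E->(0,3) | ant1:(3,1)->S->(4,1) | ant2:(3,1)->S->(4,1)
  grid max=8 at (4,1)
Step 4: ant0:(0,3)->S->(1,3) | ant1:(4,1)->N->(3,1) | ant2:(4,1)->N->(3,1)
  grid max=7 at (4,1)
Step 5: ant0:(1,3)->N->(0,3) | ant1:(3,1)->S->(4,1) | ant2:(3,1)->S->(4,1)
  grid max=10 at (4,1)
Final grid:
  0 0 0 1
  0 0 0 0
  0 0 0 0
  0 4 0 0
  0 10 0 0
Max pheromone 10 at (4,1)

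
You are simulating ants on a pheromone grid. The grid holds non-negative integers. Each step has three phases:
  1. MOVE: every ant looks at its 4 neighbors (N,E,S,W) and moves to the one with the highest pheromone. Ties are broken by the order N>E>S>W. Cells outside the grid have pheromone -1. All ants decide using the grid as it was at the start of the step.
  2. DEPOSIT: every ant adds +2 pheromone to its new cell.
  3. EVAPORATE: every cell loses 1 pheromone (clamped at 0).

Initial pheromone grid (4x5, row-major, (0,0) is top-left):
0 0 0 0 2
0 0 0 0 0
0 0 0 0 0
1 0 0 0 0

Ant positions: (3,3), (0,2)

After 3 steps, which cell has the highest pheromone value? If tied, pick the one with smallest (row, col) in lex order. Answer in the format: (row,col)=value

Step 1: ant0:(3,3)->N->(2,3) | ant1:(0,2)->E->(0,3)
  grid max=1 at (0,3)
Step 2: ant0:(2,3)->N->(1,3) | ant1:(0,3)->E->(0,4)
  grid max=2 at (0,4)
Step 3: ant0:(1,3)->N->(0,3) | ant1:(0,4)->S->(1,4)
  grid max=1 at (0,3)
Final grid:
  0 0 0 1 1
  0 0 0 0 1
  0 0 0 0 0
  0 0 0 0 0
Max pheromone 1 at (0,3)

Answer: (0,3)=1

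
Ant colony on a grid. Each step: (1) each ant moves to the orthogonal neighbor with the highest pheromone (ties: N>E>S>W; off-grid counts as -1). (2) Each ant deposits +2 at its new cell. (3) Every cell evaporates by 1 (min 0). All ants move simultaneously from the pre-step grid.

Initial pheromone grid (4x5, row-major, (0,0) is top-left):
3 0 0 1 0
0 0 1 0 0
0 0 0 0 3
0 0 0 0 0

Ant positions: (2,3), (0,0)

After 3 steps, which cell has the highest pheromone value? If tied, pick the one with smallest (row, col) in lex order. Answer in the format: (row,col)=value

Answer: (2,4)=4

Derivation:
Step 1: ant0:(2,3)->E->(2,4) | ant1:(0,0)->E->(0,1)
  grid max=4 at (2,4)
Step 2: ant0:(2,4)->N->(1,4) | ant1:(0,1)->W->(0,0)
  grid max=3 at (0,0)
Step 3: ant0:(1,4)->S->(2,4) | ant1:(0,0)->E->(0,1)
  grid max=4 at (2,4)
Final grid:
  2 1 0 0 0
  0 0 0 0 0
  0 0 0 0 4
  0 0 0 0 0
Max pheromone 4 at (2,4)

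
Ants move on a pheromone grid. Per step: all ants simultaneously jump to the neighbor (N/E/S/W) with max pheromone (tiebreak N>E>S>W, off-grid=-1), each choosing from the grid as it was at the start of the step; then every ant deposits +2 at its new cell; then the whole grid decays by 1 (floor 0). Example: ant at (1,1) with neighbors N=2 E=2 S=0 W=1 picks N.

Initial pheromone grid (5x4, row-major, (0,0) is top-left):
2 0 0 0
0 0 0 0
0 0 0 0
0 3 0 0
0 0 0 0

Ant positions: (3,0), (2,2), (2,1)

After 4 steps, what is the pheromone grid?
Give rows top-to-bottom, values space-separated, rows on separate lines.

After step 1: ants at (3,1),(1,2),(3,1)
  1 0 0 0
  0 0 1 0
  0 0 0 0
  0 6 0 0
  0 0 0 0
After step 2: ants at (2,1),(0,2),(2,1)
  0 0 1 0
  0 0 0 0
  0 3 0 0
  0 5 0 0
  0 0 0 0
After step 3: ants at (3,1),(0,3),(3,1)
  0 0 0 1
  0 0 0 0
  0 2 0 0
  0 8 0 0
  0 0 0 0
After step 4: ants at (2,1),(1,3),(2,1)
  0 0 0 0
  0 0 0 1
  0 5 0 0
  0 7 0 0
  0 0 0 0

0 0 0 0
0 0 0 1
0 5 0 0
0 7 0 0
0 0 0 0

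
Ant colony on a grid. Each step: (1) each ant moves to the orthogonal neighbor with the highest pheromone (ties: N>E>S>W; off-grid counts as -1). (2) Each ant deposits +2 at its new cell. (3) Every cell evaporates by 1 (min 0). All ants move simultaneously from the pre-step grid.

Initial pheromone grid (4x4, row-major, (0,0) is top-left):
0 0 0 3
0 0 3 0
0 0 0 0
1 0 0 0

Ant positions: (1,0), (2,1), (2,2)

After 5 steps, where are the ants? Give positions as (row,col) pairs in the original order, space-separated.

Step 1: ant0:(1,0)->N->(0,0) | ant1:(2,1)->N->(1,1) | ant2:(2,2)->N->(1,2)
  grid max=4 at (1,2)
Step 2: ant0:(0,0)->E->(0,1) | ant1:(1,1)->E->(1,2) | ant2:(1,2)->W->(1,1)
  grid max=5 at (1,2)
Step 3: ant0:(0,1)->S->(1,1) | ant1:(1,2)->W->(1,1) | ant2:(1,1)->E->(1,2)
  grid max=6 at (1,2)
Step 4: ant0:(1,1)->E->(1,2) | ant1:(1,1)->E->(1,2) | ant2:(1,2)->W->(1,1)
  grid max=9 at (1,2)
Step 5: ant0:(1,2)->W->(1,1) | ant1:(1,2)->W->(1,1) | ant2:(1,1)->E->(1,2)
  grid max=10 at (1,2)

(1,1) (1,1) (1,2)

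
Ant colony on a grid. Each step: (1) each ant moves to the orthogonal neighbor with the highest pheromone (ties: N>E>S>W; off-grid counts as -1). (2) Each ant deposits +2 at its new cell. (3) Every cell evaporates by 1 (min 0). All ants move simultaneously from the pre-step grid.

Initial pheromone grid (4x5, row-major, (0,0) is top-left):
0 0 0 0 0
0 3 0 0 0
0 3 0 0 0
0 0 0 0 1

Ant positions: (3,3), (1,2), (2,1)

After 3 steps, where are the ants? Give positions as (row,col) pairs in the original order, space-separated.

Step 1: ant0:(3,3)->E->(3,4) | ant1:(1,2)->W->(1,1) | ant2:(2,1)->N->(1,1)
  grid max=6 at (1,1)
Step 2: ant0:(3,4)->N->(2,4) | ant1:(1,1)->S->(2,1) | ant2:(1,1)->S->(2,1)
  grid max=5 at (1,1)
Step 3: ant0:(2,4)->S->(3,4) | ant1:(2,1)->N->(1,1) | ant2:(2,1)->N->(1,1)
  grid max=8 at (1,1)

(3,4) (1,1) (1,1)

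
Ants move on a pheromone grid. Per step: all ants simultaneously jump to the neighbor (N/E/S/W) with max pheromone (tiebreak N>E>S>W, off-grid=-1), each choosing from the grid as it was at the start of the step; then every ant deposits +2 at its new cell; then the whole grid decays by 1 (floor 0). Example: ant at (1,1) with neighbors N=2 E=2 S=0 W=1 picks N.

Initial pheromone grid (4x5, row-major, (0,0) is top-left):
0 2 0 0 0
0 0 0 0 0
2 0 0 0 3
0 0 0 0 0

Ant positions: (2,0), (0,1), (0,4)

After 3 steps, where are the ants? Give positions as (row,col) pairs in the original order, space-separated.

Step 1: ant0:(2,0)->N->(1,0) | ant1:(0,1)->E->(0,2) | ant2:(0,4)->S->(1,4)
  grid max=2 at (2,4)
Step 2: ant0:(1,0)->S->(2,0) | ant1:(0,2)->W->(0,1) | ant2:(1,4)->S->(2,4)
  grid max=3 at (2,4)
Step 3: ant0:(2,0)->N->(1,0) | ant1:(0,1)->E->(0,2) | ant2:(2,4)->N->(1,4)
  grid max=2 at (2,4)

(1,0) (0,2) (1,4)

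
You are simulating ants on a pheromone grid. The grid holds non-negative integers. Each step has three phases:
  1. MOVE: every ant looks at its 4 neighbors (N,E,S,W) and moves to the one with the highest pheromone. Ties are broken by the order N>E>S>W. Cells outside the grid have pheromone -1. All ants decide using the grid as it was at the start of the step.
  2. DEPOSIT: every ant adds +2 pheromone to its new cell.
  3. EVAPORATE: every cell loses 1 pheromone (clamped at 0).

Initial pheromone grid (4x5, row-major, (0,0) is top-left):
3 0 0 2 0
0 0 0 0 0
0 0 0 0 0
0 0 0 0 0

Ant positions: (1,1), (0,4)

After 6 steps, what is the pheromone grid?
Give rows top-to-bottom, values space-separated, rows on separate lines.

After step 1: ants at (0,1),(0,3)
  2 1 0 3 0
  0 0 0 0 0
  0 0 0 0 0
  0 0 0 0 0
After step 2: ants at (0,0),(0,4)
  3 0 0 2 1
  0 0 0 0 0
  0 0 0 0 0
  0 0 0 0 0
After step 3: ants at (0,1),(0,3)
  2 1 0 3 0
  0 0 0 0 0
  0 0 0 0 0
  0 0 0 0 0
After step 4: ants at (0,0),(0,4)
  3 0 0 2 1
  0 0 0 0 0
  0 0 0 0 0
  0 0 0 0 0
After step 5: ants at (0,1),(0,3)
  2 1 0 3 0
  0 0 0 0 0
  0 0 0 0 0
  0 0 0 0 0
After step 6: ants at (0,0),(0,4)
  3 0 0 2 1
  0 0 0 0 0
  0 0 0 0 0
  0 0 0 0 0

3 0 0 2 1
0 0 0 0 0
0 0 0 0 0
0 0 0 0 0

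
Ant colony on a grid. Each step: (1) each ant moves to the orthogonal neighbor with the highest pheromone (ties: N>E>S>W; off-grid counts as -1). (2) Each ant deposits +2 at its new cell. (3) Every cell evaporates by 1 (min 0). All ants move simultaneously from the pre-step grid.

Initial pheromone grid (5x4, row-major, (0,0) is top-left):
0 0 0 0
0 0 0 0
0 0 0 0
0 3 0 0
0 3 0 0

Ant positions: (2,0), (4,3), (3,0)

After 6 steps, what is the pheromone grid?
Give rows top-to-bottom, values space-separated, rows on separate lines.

After step 1: ants at (1,0),(3,3),(3,1)
  0 0 0 0
  1 0 0 0
  0 0 0 0
  0 4 0 1
  0 2 0 0
After step 2: ants at (0,0),(2,3),(4,1)
  1 0 0 0
  0 0 0 0
  0 0 0 1
  0 3 0 0
  0 3 0 0
After step 3: ants at (0,1),(1,3),(3,1)
  0 1 0 0
  0 0 0 1
  0 0 0 0
  0 4 0 0
  0 2 0 0
After step 4: ants at (0,2),(0,3),(4,1)
  0 0 1 1
  0 0 0 0
  0 0 0 0
  0 3 0 0
  0 3 0 0
After step 5: ants at (0,3),(0,2),(3,1)
  0 0 2 2
  0 0 0 0
  0 0 0 0
  0 4 0 0
  0 2 0 0
After step 6: ants at (0,2),(0,3),(4,1)
  0 0 3 3
  0 0 0 0
  0 0 0 0
  0 3 0 0
  0 3 0 0

0 0 3 3
0 0 0 0
0 0 0 0
0 3 0 0
0 3 0 0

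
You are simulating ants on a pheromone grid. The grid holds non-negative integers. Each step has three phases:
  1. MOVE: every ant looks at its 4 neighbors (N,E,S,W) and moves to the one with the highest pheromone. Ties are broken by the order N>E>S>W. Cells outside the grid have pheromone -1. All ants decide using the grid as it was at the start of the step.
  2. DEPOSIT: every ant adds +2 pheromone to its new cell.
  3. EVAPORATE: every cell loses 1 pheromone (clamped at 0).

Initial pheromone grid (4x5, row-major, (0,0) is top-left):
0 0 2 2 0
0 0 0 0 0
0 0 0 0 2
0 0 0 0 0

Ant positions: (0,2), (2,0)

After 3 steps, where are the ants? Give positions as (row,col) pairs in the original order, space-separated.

Step 1: ant0:(0,2)->E->(0,3) | ant1:(2,0)->N->(1,0)
  grid max=3 at (0,3)
Step 2: ant0:(0,3)->W->(0,2) | ant1:(1,0)->N->(0,0)
  grid max=2 at (0,2)
Step 3: ant0:(0,2)->E->(0,3) | ant1:(0,0)->E->(0,1)
  grid max=3 at (0,3)

(0,3) (0,1)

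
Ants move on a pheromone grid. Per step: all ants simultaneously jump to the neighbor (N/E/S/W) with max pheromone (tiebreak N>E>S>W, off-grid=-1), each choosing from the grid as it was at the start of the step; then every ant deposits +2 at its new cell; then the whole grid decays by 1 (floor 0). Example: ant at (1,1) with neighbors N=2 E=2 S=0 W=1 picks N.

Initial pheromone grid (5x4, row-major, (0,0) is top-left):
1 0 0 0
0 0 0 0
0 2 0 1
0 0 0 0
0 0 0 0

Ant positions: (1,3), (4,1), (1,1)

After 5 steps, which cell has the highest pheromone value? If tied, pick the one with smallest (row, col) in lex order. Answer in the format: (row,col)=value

Step 1: ant0:(1,3)->S->(2,3) | ant1:(4,1)->N->(3,1) | ant2:(1,1)->S->(2,1)
  grid max=3 at (2,1)
Step 2: ant0:(2,3)->N->(1,3) | ant1:(3,1)->N->(2,1) | ant2:(2,1)->S->(3,1)
  grid max=4 at (2,1)
Step 3: ant0:(1,3)->S->(2,3) | ant1:(2,1)->S->(3,1) | ant2:(3,1)->N->(2,1)
  grid max=5 at (2,1)
Step 4: ant0:(2,3)->N->(1,3) | ant1:(3,1)->N->(2,1) | ant2:(2,1)->S->(3,1)
  grid max=6 at (2,1)
Step 5: ant0:(1,3)->S->(2,3) | ant1:(2,1)->S->(3,1) | ant2:(3,1)->N->(2,1)
  grid max=7 at (2,1)
Final grid:
  0 0 0 0
  0 0 0 0
  0 7 0 2
  0 5 0 0
  0 0 0 0
Max pheromone 7 at (2,1)

Answer: (2,1)=7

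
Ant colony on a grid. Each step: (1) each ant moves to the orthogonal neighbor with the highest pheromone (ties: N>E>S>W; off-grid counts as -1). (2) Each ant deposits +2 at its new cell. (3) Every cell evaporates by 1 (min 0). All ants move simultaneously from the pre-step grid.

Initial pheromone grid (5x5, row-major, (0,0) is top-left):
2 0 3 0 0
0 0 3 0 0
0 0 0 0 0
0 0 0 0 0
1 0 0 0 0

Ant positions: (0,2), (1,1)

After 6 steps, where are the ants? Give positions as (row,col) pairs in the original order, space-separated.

Step 1: ant0:(0,2)->S->(1,2) | ant1:(1,1)->E->(1,2)
  grid max=6 at (1,2)
Step 2: ant0:(1,2)->N->(0,2) | ant1:(1,2)->N->(0,2)
  grid max=5 at (0,2)
Step 3: ant0:(0,2)->S->(1,2) | ant1:(0,2)->S->(1,2)
  grid max=8 at (1,2)
Step 4: ant0:(1,2)->N->(0,2) | ant1:(1,2)->N->(0,2)
  grid max=7 at (0,2)
Step 5: ant0:(0,2)->S->(1,2) | ant1:(0,2)->S->(1,2)
  grid max=10 at (1,2)
Step 6: ant0:(1,2)->N->(0,2) | ant1:(1,2)->N->(0,2)
  grid max=9 at (0,2)

(0,2) (0,2)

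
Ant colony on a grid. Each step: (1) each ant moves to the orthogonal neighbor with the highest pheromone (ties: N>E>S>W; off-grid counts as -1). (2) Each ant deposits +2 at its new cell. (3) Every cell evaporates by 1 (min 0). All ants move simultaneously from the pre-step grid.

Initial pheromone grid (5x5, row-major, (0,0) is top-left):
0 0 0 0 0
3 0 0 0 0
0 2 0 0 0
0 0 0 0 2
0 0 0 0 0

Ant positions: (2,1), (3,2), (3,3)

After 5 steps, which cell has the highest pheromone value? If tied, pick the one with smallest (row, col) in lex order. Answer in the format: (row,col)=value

Answer: (1,0)=4

Derivation:
Step 1: ant0:(2,1)->N->(1,1) | ant1:(3,2)->N->(2,2) | ant2:(3,3)->E->(3,4)
  grid max=3 at (3,4)
Step 2: ant0:(1,1)->W->(1,0) | ant1:(2,2)->W->(2,1) | ant2:(3,4)->N->(2,4)
  grid max=3 at (1,0)
Step 3: ant0:(1,0)->N->(0,0) | ant1:(2,1)->N->(1,1) | ant2:(2,4)->S->(3,4)
  grid max=3 at (3,4)
Step 4: ant0:(0,0)->S->(1,0) | ant1:(1,1)->W->(1,0) | ant2:(3,4)->N->(2,4)
  grid max=5 at (1,0)
Step 5: ant0:(1,0)->N->(0,0) | ant1:(1,0)->N->(0,0) | ant2:(2,4)->S->(3,4)
  grid max=4 at (1,0)
Final grid:
  3 0 0 0 0
  4 0 0 0 0
  0 0 0 0 0
  0 0 0 0 3
  0 0 0 0 0
Max pheromone 4 at (1,0)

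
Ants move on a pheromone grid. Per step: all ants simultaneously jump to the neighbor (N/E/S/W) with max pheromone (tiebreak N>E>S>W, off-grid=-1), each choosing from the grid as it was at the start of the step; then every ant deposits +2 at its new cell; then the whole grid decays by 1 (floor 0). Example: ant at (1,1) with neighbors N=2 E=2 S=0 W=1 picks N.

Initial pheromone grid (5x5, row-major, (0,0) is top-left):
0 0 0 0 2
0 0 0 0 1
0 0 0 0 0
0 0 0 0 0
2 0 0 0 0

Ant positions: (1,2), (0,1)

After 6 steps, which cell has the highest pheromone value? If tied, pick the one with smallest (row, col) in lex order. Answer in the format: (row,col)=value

Answer: (0,3)=7

Derivation:
Step 1: ant0:(1,2)->N->(0,2) | ant1:(0,1)->E->(0,2)
  grid max=3 at (0,2)
Step 2: ant0:(0,2)->E->(0,3) | ant1:(0,2)->E->(0,3)
  grid max=3 at (0,3)
Step 3: ant0:(0,3)->W->(0,2) | ant1:(0,3)->W->(0,2)
  grid max=5 at (0,2)
Step 4: ant0:(0,2)->E->(0,3) | ant1:(0,2)->E->(0,3)
  grid max=5 at (0,3)
Step 5: ant0:(0,3)->W->(0,2) | ant1:(0,3)->W->(0,2)
  grid max=7 at (0,2)
Step 6: ant0:(0,2)->E->(0,3) | ant1:(0,2)->E->(0,3)
  grid max=7 at (0,3)
Final grid:
  0 0 6 7 0
  0 0 0 0 0
  0 0 0 0 0
  0 0 0 0 0
  0 0 0 0 0
Max pheromone 7 at (0,3)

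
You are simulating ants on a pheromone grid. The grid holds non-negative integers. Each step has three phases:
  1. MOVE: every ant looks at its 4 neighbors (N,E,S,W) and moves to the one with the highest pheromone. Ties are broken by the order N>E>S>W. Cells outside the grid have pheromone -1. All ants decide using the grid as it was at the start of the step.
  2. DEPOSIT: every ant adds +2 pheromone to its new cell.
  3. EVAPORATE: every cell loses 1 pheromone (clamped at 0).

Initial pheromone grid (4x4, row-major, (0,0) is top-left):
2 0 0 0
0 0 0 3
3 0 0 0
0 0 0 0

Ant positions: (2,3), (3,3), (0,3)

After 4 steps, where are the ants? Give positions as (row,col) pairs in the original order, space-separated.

Step 1: ant0:(2,3)->N->(1,3) | ant1:(3,3)->N->(2,3) | ant2:(0,3)->S->(1,3)
  grid max=6 at (1,3)
Step 2: ant0:(1,3)->S->(2,3) | ant1:(2,3)->N->(1,3) | ant2:(1,3)->S->(2,3)
  grid max=7 at (1,3)
Step 3: ant0:(2,3)->N->(1,3) | ant1:(1,3)->S->(2,3) | ant2:(2,3)->N->(1,3)
  grid max=10 at (1,3)
Step 4: ant0:(1,3)->S->(2,3) | ant1:(2,3)->N->(1,3) | ant2:(1,3)->S->(2,3)
  grid max=11 at (1,3)

(2,3) (1,3) (2,3)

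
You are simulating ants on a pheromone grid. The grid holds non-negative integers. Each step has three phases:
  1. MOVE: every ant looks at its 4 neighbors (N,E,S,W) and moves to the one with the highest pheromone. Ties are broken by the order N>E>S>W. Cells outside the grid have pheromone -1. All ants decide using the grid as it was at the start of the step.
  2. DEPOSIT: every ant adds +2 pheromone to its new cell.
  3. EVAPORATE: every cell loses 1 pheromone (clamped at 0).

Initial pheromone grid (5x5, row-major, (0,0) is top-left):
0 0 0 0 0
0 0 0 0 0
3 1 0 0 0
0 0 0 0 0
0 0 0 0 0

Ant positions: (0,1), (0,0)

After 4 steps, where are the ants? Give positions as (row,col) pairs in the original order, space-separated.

Step 1: ant0:(0,1)->E->(0,2) | ant1:(0,0)->E->(0,1)
  grid max=2 at (2,0)
Step 2: ant0:(0,2)->W->(0,1) | ant1:(0,1)->E->(0,2)
  grid max=2 at (0,1)
Step 3: ant0:(0,1)->E->(0,2) | ant1:(0,2)->W->(0,1)
  grid max=3 at (0,1)
Step 4: ant0:(0,2)->W->(0,1) | ant1:(0,1)->E->(0,2)
  grid max=4 at (0,1)

(0,1) (0,2)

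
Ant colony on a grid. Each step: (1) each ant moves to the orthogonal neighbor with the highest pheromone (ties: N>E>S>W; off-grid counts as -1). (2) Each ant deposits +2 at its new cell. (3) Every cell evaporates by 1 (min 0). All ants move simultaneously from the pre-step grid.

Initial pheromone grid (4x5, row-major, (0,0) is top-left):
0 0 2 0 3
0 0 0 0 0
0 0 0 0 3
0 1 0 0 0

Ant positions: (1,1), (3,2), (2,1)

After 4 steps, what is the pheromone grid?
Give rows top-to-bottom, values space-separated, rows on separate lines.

After step 1: ants at (0,1),(3,1),(3,1)
  0 1 1 0 2
  0 0 0 0 0
  0 0 0 0 2
  0 4 0 0 0
After step 2: ants at (0,2),(2,1),(2,1)
  0 0 2 0 1
  0 0 0 0 0
  0 3 0 0 1
  0 3 0 0 0
After step 3: ants at (0,3),(3,1),(3,1)
  0 0 1 1 0
  0 0 0 0 0
  0 2 0 0 0
  0 6 0 0 0
After step 4: ants at (0,2),(2,1),(2,1)
  0 0 2 0 0
  0 0 0 0 0
  0 5 0 0 0
  0 5 0 0 0

0 0 2 0 0
0 0 0 0 0
0 5 0 0 0
0 5 0 0 0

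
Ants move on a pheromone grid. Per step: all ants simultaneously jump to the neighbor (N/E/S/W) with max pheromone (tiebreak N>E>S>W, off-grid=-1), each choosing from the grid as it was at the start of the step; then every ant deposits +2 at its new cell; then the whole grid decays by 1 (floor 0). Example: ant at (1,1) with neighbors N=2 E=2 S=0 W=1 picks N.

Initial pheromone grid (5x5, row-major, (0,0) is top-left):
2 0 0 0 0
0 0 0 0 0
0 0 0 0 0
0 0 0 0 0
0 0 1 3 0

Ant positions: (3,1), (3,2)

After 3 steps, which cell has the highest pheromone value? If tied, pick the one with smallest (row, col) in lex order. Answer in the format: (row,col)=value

Answer: (4,2)=2

Derivation:
Step 1: ant0:(3,1)->N->(2,1) | ant1:(3,2)->S->(4,2)
  grid max=2 at (4,2)
Step 2: ant0:(2,1)->N->(1,1) | ant1:(4,2)->E->(4,3)
  grid max=3 at (4,3)
Step 3: ant0:(1,1)->N->(0,1) | ant1:(4,3)->W->(4,2)
  grid max=2 at (4,2)
Final grid:
  0 1 0 0 0
  0 0 0 0 0
  0 0 0 0 0
  0 0 0 0 0
  0 0 2 2 0
Max pheromone 2 at (4,2)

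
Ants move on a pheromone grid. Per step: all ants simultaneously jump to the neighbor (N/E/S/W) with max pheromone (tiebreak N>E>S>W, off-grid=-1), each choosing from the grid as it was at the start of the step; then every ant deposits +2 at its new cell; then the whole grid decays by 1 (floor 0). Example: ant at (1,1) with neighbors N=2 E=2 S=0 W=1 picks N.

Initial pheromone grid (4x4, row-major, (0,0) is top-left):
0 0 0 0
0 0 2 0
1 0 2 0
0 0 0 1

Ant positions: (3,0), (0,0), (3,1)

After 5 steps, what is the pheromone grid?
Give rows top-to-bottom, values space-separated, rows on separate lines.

After step 1: ants at (2,0),(0,1),(2,1)
  0 1 0 0
  0 0 1 0
  2 1 1 0
  0 0 0 0
After step 2: ants at (2,1),(0,2),(2,0)
  0 0 1 0
  0 0 0 0
  3 2 0 0
  0 0 0 0
After step 3: ants at (2,0),(0,3),(2,1)
  0 0 0 1
  0 0 0 0
  4 3 0 0
  0 0 0 0
After step 4: ants at (2,1),(1,3),(2,0)
  0 0 0 0
  0 0 0 1
  5 4 0 0
  0 0 0 0
After step 5: ants at (2,0),(0,3),(2,1)
  0 0 0 1
  0 0 0 0
  6 5 0 0
  0 0 0 0

0 0 0 1
0 0 0 0
6 5 0 0
0 0 0 0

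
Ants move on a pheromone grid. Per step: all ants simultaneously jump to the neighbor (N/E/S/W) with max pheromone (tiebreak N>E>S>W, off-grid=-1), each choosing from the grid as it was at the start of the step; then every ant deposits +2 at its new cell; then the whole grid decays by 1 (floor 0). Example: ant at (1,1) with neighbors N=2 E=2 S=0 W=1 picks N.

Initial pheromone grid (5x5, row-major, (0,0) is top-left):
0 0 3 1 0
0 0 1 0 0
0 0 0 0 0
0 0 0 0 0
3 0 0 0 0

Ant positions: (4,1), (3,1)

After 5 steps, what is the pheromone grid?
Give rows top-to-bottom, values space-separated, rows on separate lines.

After step 1: ants at (4,0),(2,1)
  0 0 2 0 0
  0 0 0 0 0
  0 1 0 0 0
  0 0 0 0 0
  4 0 0 0 0
After step 2: ants at (3,0),(1,1)
  0 0 1 0 0
  0 1 0 0 0
  0 0 0 0 0
  1 0 0 0 0
  3 0 0 0 0
After step 3: ants at (4,0),(0,1)
  0 1 0 0 0
  0 0 0 0 0
  0 0 0 0 0
  0 0 0 0 0
  4 0 0 0 0
After step 4: ants at (3,0),(0,2)
  0 0 1 0 0
  0 0 0 0 0
  0 0 0 0 0
  1 0 0 0 0
  3 0 0 0 0
After step 5: ants at (4,0),(0,3)
  0 0 0 1 0
  0 0 0 0 0
  0 0 0 0 0
  0 0 0 0 0
  4 0 0 0 0

0 0 0 1 0
0 0 0 0 0
0 0 0 0 0
0 0 0 0 0
4 0 0 0 0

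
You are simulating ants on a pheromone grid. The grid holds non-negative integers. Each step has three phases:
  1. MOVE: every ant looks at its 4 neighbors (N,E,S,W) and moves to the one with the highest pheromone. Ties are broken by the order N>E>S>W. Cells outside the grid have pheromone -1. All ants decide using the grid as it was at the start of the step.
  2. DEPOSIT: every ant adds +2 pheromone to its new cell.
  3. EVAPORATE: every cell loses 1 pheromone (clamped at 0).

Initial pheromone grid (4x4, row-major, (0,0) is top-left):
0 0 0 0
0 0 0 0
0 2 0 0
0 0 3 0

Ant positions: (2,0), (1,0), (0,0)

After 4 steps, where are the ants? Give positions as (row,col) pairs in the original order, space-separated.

Step 1: ant0:(2,0)->E->(2,1) | ant1:(1,0)->N->(0,0) | ant2:(0,0)->E->(0,1)
  grid max=3 at (2,1)
Step 2: ant0:(2,1)->N->(1,1) | ant1:(0,0)->E->(0,1) | ant2:(0,1)->W->(0,0)
  grid max=2 at (0,0)
Step 3: ant0:(1,1)->N->(0,1) | ant1:(0,1)->W->(0,0) | ant2:(0,0)->E->(0,1)
  grid max=5 at (0,1)
Step 4: ant0:(0,1)->W->(0,0) | ant1:(0,0)->E->(0,1) | ant2:(0,1)->W->(0,0)
  grid max=6 at (0,0)

(0,0) (0,1) (0,0)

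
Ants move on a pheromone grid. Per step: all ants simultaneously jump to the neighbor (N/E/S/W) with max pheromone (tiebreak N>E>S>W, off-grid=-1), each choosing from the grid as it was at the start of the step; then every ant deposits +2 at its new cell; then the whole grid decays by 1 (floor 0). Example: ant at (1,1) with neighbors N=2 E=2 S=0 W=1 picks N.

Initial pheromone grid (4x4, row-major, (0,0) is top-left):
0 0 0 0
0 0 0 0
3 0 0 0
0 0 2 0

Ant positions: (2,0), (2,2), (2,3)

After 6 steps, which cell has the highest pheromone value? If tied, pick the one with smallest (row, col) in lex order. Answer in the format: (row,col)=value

Step 1: ant0:(2,0)->N->(1,0) | ant1:(2,2)->S->(3,2) | ant2:(2,3)->N->(1,3)
  grid max=3 at (3,2)
Step 2: ant0:(1,0)->S->(2,0) | ant1:(3,2)->N->(2,2) | ant2:(1,3)->N->(0,3)
  grid max=3 at (2,0)
Step 3: ant0:(2,0)->N->(1,0) | ant1:(2,2)->S->(3,2) | ant2:(0,3)->S->(1,3)
  grid max=3 at (3,2)
Step 4: ant0:(1,0)->S->(2,0) | ant1:(3,2)->N->(2,2) | ant2:(1,3)->N->(0,3)
  grid max=3 at (2,0)
Step 5: ant0:(2,0)->N->(1,0) | ant1:(2,2)->S->(3,2) | ant2:(0,3)->S->(1,3)
  grid max=3 at (3,2)
Step 6: ant0:(1,0)->S->(2,0) | ant1:(3,2)->N->(2,2) | ant2:(1,3)->N->(0,3)
  grid max=3 at (2,0)
Final grid:
  0 0 0 1
  0 0 0 0
  3 0 1 0
  0 0 2 0
Max pheromone 3 at (2,0)

Answer: (2,0)=3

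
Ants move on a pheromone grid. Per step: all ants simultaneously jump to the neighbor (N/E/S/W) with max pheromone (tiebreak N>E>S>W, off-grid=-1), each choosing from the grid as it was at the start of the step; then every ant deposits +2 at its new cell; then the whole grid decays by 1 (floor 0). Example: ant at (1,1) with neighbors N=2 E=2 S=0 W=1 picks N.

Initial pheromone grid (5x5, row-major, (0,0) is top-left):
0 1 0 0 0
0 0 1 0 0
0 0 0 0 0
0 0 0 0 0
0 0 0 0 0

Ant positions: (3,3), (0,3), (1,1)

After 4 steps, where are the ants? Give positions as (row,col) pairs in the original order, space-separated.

Step 1: ant0:(3,3)->N->(2,3) | ant1:(0,3)->E->(0,4) | ant2:(1,1)->N->(0,1)
  grid max=2 at (0,1)
Step 2: ant0:(2,3)->N->(1,3) | ant1:(0,4)->S->(1,4) | ant2:(0,1)->E->(0,2)
  grid max=1 at (0,1)
Step 3: ant0:(1,3)->E->(1,4) | ant1:(1,4)->W->(1,3) | ant2:(0,2)->W->(0,1)
  grid max=2 at (0,1)
Step 4: ant0:(1,4)->W->(1,3) | ant1:(1,3)->E->(1,4) | ant2:(0,1)->E->(0,2)
  grid max=3 at (1,3)

(1,3) (1,4) (0,2)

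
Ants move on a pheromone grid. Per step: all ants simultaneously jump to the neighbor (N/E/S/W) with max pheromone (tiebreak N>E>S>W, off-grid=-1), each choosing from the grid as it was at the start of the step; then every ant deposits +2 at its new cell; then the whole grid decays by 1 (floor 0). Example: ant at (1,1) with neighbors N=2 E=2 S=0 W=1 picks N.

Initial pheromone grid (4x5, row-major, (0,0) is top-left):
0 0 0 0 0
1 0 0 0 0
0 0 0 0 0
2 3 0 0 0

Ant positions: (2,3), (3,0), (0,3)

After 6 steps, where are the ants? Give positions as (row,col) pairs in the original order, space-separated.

Step 1: ant0:(2,3)->N->(1,3) | ant1:(3,0)->E->(3,1) | ant2:(0,3)->E->(0,4)
  grid max=4 at (3,1)
Step 2: ant0:(1,3)->N->(0,3) | ant1:(3,1)->W->(3,0) | ant2:(0,4)->S->(1,4)
  grid max=3 at (3,1)
Step 3: ant0:(0,3)->E->(0,4) | ant1:(3,0)->E->(3,1) | ant2:(1,4)->N->(0,4)
  grid max=4 at (3,1)
Step 4: ant0:(0,4)->S->(1,4) | ant1:(3,1)->W->(3,0) | ant2:(0,4)->S->(1,4)
  grid max=3 at (1,4)
Step 5: ant0:(1,4)->N->(0,4) | ant1:(3,0)->E->(3,1) | ant2:(1,4)->N->(0,4)
  grid max=5 at (0,4)
Step 6: ant0:(0,4)->S->(1,4) | ant1:(3,1)->W->(3,0) | ant2:(0,4)->S->(1,4)
  grid max=5 at (1,4)

(1,4) (3,0) (1,4)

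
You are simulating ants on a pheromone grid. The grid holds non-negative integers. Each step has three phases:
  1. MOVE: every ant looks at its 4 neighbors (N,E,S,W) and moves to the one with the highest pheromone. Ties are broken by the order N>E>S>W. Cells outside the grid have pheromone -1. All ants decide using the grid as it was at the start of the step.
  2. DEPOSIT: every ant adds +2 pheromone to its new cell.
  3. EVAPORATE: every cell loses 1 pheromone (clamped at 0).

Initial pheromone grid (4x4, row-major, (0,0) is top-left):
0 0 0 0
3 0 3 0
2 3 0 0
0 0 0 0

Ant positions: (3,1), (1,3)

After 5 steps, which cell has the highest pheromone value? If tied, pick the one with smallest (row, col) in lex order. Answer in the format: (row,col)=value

Step 1: ant0:(3,1)->N->(2,1) | ant1:(1,3)->W->(1,2)
  grid max=4 at (1,2)
Step 2: ant0:(2,1)->W->(2,0) | ant1:(1,2)->N->(0,2)
  grid max=3 at (1,2)
Step 3: ant0:(2,0)->E->(2,1) | ant1:(0,2)->S->(1,2)
  grid max=4 at (1,2)
Step 4: ant0:(2,1)->W->(2,0) | ant1:(1,2)->N->(0,2)
  grid max=3 at (1,2)
Step 5: ant0:(2,0)->E->(2,1) | ant1:(0,2)->S->(1,2)
  grid max=4 at (1,2)
Final grid:
  0 0 0 0
  0 0 4 0
  1 4 0 0
  0 0 0 0
Max pheromone 4 at (1,2)

Answer: (1,2)=4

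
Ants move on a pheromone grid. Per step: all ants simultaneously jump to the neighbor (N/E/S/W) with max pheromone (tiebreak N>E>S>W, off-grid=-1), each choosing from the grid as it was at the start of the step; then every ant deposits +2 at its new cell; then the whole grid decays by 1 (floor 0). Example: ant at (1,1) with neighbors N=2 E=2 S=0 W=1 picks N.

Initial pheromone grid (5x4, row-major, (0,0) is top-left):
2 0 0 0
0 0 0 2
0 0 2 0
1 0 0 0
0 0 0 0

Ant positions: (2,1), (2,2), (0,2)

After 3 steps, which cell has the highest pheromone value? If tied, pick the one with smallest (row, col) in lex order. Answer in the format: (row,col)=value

Answer: (1,2)=5

Derivation:
Step 1: ant0:(2,1)->E->(2,2) | ant1:(2,2)->N->(1,2) | ant2:(0,2)->E->(0,3)
  grid max=3 at (2,2)
Step 2: ant0:(2,2)->N->(1,2) | ant1:(1,2)->S->(2,2) | ant2:(0,3)->S->(1,3)
  grid max=4 at (2,2)
Step 3: ant0:(1,2)->S->(2,2) | ant1:(2,2)->N->(1,2) | ant2:(1,3)->W->(1,2)
  grid max=5 at (1,2)
Final grid:
  0 0 0 0
  0 0 5 1
  0 0 5 0
  0 0 0 0
  0 0 0 0
Max pheromone 5 at (1,2)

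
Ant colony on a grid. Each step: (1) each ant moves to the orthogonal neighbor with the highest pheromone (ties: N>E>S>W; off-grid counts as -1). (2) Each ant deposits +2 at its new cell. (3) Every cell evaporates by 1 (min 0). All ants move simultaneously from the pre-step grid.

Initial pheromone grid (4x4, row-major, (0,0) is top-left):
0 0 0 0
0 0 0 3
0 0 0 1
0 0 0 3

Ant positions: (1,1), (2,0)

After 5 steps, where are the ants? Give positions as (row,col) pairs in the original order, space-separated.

Step 1: ant0:(1,1)->N->(0,1) | ant1:(2,0)->N->(1,0)
  grid max=2 at (1,3)
Step 2: ant0:(0,1)->E->(0,2) | ant1:(1,0)->N->(0,0)
  grid max=1 at (0,0)
Step 3: ant0:(0,2)->E->(0,3) | ant1:(0,0)->E->(0,1)
  grid max=1 at (0,1)
Step 4: ant0:(0,3)->S->(1,3) | ant1:(0,1)->E->(0,2)
  grid max=1 at (0,2)
Step 5: ant0:(1,3)->N->(0,3) | ant1:(0,2)->E->(0,3)
  grid max=3 at (0,3)

(0,3) (0,3)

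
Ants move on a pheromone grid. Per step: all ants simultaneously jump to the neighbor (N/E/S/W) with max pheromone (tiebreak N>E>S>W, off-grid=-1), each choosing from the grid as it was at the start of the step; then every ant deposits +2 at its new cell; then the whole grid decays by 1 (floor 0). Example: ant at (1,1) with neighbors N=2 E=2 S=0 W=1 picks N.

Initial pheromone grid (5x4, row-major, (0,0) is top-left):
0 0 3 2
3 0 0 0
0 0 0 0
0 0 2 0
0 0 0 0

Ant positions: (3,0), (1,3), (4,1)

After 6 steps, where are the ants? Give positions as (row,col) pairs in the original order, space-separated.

Step 1: ant0:(3,0)->N->(2,0) | ant1:(1,3)->N->(0,3) | ant2:(4,1)->N->(3,1)
  grid max=3 at (0,3)
Step 2: ant0:(2,0)->N->(1,0) | ant1:(0,3)->W->(0,2) | ant2:(3,1)->E->(3,2)
  grid max=3 at (0,2)
Step 3: ant0:(1,0)->N->(0,0) | ant1:(0,2)->E->(0,3) | ant2:(3,2)->N->(2,2)
  grid max=3 at (0,3)
Step 4: ant0:(0,0)->S->(1,0) | ant1:(0,3)->W->(0,2) | ant2:(2,2)->S->(3,2)
  grid max=3 at (0,2)
Step 5: ant0:(1,0)->N->(0,0) | ant1:(0,2)->E->(0,3) | ant2:(3,2)->N->(2,2)
  grid max=3 at (0,3)
Step 6: ant0:(0,0)->S->(1,0) | ant1:(0,3)->W->(0,2) | ant2:(2,2)->S->(3,2)
  grid max=3 at (0,2)

(1,0) (0,2) (3,2)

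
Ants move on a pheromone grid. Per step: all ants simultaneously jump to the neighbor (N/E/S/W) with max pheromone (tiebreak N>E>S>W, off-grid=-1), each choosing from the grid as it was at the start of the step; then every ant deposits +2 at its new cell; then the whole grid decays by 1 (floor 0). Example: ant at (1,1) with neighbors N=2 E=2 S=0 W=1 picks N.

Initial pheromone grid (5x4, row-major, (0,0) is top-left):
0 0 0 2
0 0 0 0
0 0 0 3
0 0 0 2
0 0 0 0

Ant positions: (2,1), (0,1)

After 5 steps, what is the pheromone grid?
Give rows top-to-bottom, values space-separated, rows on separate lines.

After step 1: ants at (1,1),(0,2)
  0 0 1 1
  0 1 0 0
  0 0 0 2
  0 0 0 1
  0 0 0 0
After step 2: ants at (0,1),(0,3)
  0 1 0 2
  0 0 0 0
  0 0 0 1
  0 0 0 0
  0 0 0 0
After step 3: ants at (0,2),(1,3)
  0 0 1 1
  0 0 0 1
  0 0 0 0
  0 0 0 0
  0 0 0 0
After step 4: ants at (0,3),(0,3)
  0 0 0 4
  0 0 0 0
  0 0 0 0
  0 0 0 0
  0 0 0 0
After step 5: ants at (1,3),(1,3)
  0 0 0 3
  0 0 0 3
  0 0 0 0
  0 0 0 0
  0 0 0 0

0 0 0 3
0 0 0 3
0 0 0 0
0 0 0 0
0 0 0 0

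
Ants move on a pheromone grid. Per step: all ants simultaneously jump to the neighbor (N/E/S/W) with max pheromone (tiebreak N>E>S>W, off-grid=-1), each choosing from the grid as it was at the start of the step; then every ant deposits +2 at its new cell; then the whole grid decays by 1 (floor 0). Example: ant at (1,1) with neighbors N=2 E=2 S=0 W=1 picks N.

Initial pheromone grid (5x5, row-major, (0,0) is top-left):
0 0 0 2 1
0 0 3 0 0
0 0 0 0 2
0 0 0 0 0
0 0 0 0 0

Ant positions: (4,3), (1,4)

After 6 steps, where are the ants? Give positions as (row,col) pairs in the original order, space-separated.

Step 1: ant0:(4,3)->N->(3,3) | ant1:(1,4)->S->(2,4)
  grid max=3 at (2,4)
Step 2: ant0:(3,3)->N->(2,3) | ant1:(2,4)->N->(1,4)
  grid max=2 at (2,4)
Step 3: ant0:(2,3)->E->(2,4) | ant1:(1,4)->S->(2,4)
  grid max=5 at (2,4)
Step 4: ant0:(2,4)->N->(1,4) | ant1:(2,4)->N->(1,4)
  grid max=4 at (2,4)
Step 5: ant0:(1,4)->S->(2,4) | ant1:(1,4)->S->(2,4)
  grid max=7 at (2,4)
Step 6: ant0:(2,4)->N->(1,4) | ant1:(2,4)->N->(1,4)
  grid max=6 at (2,4)

(1,4) (1,4)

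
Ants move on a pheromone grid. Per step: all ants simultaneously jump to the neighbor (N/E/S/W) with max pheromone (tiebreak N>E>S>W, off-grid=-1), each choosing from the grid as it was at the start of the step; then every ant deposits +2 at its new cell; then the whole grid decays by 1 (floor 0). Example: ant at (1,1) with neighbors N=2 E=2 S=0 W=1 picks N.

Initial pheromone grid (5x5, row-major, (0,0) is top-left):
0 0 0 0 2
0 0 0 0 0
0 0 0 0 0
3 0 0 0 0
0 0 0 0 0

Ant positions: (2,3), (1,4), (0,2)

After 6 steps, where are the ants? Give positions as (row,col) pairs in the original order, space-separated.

Step 1: ant0:(2,3)->N->(1,3) | ant1:(1,4)->N->(0,4) | ant2:(0,2)->E->(0,3)
  grid max=3 at (0,4)
Step 2: ant0:(1,3)->N->(0,3) | ant1:(0,4)->W->(0,3) | ant2:(0,3)->E->(0,4)
  grid max=4 at (0,3)
Step 3: ant0:(0,3)->E->(0,4) | ant1:(0,3)->E->(0,4) | ant2:(0,4)->W->(0,3)
  grid max=7 at (0,4)
Step 4: ant0:(0,4)->W->(0,3) | ant1:(0,4)->W->(0,3) | ant2:(0,3)->E->(0,4)
  grid max=8 at (0,3)
Step 5: ant0:(0,3)->E->(0,4) | ant1:(0,3)->E->(0,4) | ant2:(0,4)->W->(0,3)
  grid max=11 at (0,4)
Step 6: ant0:(0,4)->W->(0,3) | ant1:(0,4)->W->(0,3) | ant2:(0,3)->E->(0,4)
  grid max=12 at (0,3)

(0,3) (0,3) (0,4)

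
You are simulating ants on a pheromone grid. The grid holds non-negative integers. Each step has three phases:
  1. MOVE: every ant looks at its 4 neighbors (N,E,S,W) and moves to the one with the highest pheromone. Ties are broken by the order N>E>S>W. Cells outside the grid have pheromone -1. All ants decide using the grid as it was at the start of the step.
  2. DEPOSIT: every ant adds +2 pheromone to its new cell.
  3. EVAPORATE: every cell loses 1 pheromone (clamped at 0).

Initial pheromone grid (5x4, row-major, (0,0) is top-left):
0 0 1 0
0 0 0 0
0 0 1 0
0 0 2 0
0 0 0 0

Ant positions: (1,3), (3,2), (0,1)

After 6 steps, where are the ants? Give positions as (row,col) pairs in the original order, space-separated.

Step 1: ant0:(1,3)->N->(0,3) | ant1:(3,2)->N->(2,2) | ant2:(0,1)->E->(0,2)
  grid max=2 at (0,2)
Step 2: ant0:(0,3)->W->(0,2) | ant1:(2,2)->S->(3,2) | ant2:(0,2)->E->(0,3)
  grid max=3 at (0,2)
Step 3: ant0:(0,2)->E->(0,3) | ant1:(3,2)->N->(2,2) | ant2:(0,3)->W->(0,2)
  grid max=4 at (0,2)
Step 4: ant0:(0,3)->W->(0,2) | ant1:(2,2)->S->(3,2) | ant2:(0,2)->E->(0,3)
  grid max=5 at (0,2)
Step 5: ant0:(0,2)->E->(0,3) | ant1:(3,2)->N->(2,2) | ant2:(0,3)->W->(0,2)
  grid max=6 at (0,2)
Step 6: ant0:(0,3)->W->(0,2) | ant1:(2,2)->S->(3,2) | ant2:(0,2)->E->(0,3)
  grid max=7 at (0,2)

(0,2) (3,2) (0,3)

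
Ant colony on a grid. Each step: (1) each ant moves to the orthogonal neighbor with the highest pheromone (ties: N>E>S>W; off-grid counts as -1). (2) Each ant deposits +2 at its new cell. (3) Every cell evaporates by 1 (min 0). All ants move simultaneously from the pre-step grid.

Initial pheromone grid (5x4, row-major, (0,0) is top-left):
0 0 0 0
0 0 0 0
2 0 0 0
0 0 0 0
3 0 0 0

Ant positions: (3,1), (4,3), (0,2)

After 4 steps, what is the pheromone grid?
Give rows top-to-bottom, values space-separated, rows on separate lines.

After step 1: ants at (2,1),(3,3),(0,3)
  0 0 0 1
  0 0 0 0
  1 1 0 0
  0 0 0 1
  2 0 0 0
After step 2: ants at (2,0),(2,3),(1,3)
  0 0 0 0
  0 0 0 1
  2 0 0 1
  0 0 0 0
  1 0 0 0
After step 3: ants at (1,0),(1,3),(2,3)
  0 0 0 0
  1 0 0 2
  1 0 0 2
  0 0 0 0
  0 0 0 0
After step 4: ants at (2,0),(2,3),(1,3)
  0 0 0 0
  0 0 0 3
  2 0 0 3
  0 0 0 0
  0 0 0 0

0 0 0 0
0 0 0 3
2 0 0 3
0 0 0 0
0 0 0 0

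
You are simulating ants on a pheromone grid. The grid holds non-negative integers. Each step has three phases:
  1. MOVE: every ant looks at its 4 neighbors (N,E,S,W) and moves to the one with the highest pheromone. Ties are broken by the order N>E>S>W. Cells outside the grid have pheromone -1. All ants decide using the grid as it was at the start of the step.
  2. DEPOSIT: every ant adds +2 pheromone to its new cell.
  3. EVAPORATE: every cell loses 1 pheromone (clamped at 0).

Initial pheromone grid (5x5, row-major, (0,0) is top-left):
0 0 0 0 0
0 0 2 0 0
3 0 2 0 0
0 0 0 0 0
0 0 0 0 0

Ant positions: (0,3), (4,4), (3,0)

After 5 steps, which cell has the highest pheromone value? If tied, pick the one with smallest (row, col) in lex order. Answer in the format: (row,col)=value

Step 1: ant0:(0,3)->E->(0,4) | ant1:(4,4)->N->(3,4) | ant2:(3,0)->N->(2,0)
  grid max=4 at (2,0)
Step 2: ant0:(0,4)->S->(1,4) | ant1:(3,4)->N->(2,4) | ant2:(2,0)->N->(1,0)
  grid max=3 at (2,0)
Step 3: ant0:(1,4)->S->(2,4) | ant1:(2,4)->N->(1,4) | ant2:(1,0)->S->(2,0)
  grid max=4 at (2,0)
Step 4: ant0:(2,4)->N->(1,4) | ant1:(1,4)->S->(2,4) | ant2:(2,0)->N->(1,0)
  grid max=3 at (1,4)
Step 5: ant0:(1,4)->S->(2,4) | ant1:(2,4)->N->(1,4) | ant2:(1,0)->S->(2,0)
  grid max=4 at (1,4)
Final grid:
  0 0 0 0 0
  0 0 0 0 4
  4 0 0 0 4
  0 0 0 0 0
  0 0 0 0 0
Max pheromone 4 at (1,4)

Answer: (1,4)=4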